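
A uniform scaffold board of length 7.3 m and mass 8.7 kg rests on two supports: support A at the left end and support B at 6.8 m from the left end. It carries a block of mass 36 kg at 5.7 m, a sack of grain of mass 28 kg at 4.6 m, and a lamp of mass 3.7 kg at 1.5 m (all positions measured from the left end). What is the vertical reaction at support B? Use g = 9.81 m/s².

Choose support A as the axis so its reaction then has zero moment arm.
Beam weight: 8.7 × 9.81 = 85.35 N down at 3.65 m → arm 3.65 m, τ = 85.35 × 3.65 = 311.5 N·m clockwise.
Block: 36 × 9.81 = 353.2 N down at 5.7 m → arm 5.7 m, τ = 353.2 × 5.7 = 2013 N·m clockwise.
Sack of grain: 28 × 9.81 = 274.7 N down at 4.6 m → arm 4.6 m, τ = 274.7 × 4.6 = 1264 N·m clockwise.
Lamp: 3.7 × 9.81 = 36.3 N down at 1.5 m → arm 1.5 m, τ = 36.3 × 1.5 = 54.45 N·m clockwise.
Net load moment about support A = 3643 N·m clockwise.
Reaction R at support B is upward at 6.8 m, arm 6.8 m → moment R × 6.8 counterclockwise.
Setting net torque to zero: R × 6.8 = 3643 → R = 536 N.

R_B ≈ 536 N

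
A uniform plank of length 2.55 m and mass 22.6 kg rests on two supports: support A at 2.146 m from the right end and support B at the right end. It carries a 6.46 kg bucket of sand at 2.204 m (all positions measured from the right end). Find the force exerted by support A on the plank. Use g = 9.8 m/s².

About support B:
Beam weight: 22.6 × 9.8 = 221.5 N down at 1.275 m → arm 1.275 m, τ = 221.5 × 1.275 = 282.4 N·m counterclockwise.
Bucket of sand: 6.46 × 9.8 = 63.31 N down at 2.204 m → arm 2.204 m, τ = 63.31 × 2.204 = 139.5 N·m counterclockwise.
Net load moment about support B = 421.9 N·m counterclockwise.
Reaction R at support A is upward at 2.146 m, arm 2.146 m → moment R × 2.146 clockwise.
Στ = 0 ⇒ R × 2.146 = 421.9 ⇒ R = 197 N.

R_A ≈ 197 N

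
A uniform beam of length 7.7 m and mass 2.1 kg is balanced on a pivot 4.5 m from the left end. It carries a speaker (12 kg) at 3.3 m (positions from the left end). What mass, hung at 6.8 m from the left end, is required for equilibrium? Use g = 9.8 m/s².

About the pivot (at 4.5 m from the left end):
Beam weight: 2.1 × 9.8 = 20.58 N down at 3.85 m → arm 0.65 m, τ = 20.58 × 0.65 = 13.38 N·m counterclockwise.
Speaker: 12 × 9.8 = 117.6 N down at 3.3 m → arm 1.2 m, τ = 117.6 × 1.2 = 141.1 N·m counterclockwise.
Net moment of known loads = 154.5 N·m counterclockwise.
An unknown mass m at 6.8 m has arm 2.3 m; its moment is m·g·2.3 clockwise.
Balancing moments: m × 9.8 × 2.3 = 154.5, giving m = 154.5 / (9.8 × 2.3) = 6.85 kg.

m ≈ 6.85 kg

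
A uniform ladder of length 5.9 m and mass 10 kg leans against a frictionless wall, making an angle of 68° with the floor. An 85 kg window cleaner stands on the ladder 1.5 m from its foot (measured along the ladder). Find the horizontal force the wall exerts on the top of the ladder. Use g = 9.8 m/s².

Sum moments about the foot of the ladder (the floor normal and friction both act there and drop out).
Ladder weight 10×9.8 = 98 N acts at 2.95 m along the ladder; its horizontal arm is 2.95·cos68° = 1.105 m → τ = 108.3 N·m clockwise.
Window cleaner: 85×9.8 = 833 N at 1.5 m → arm 0.5619 m → τ = 468.1 N·m clockwise.
Wall normal N acts horizontally at the top; its moment arm is the height L sinθ = 5.9·sin68° = 5.47 m, counterclockwise.
Στ = 0 ⇒ N × 5.47 = 576.4 ⇒ N = 105 N.

N_wall ≈ 105 N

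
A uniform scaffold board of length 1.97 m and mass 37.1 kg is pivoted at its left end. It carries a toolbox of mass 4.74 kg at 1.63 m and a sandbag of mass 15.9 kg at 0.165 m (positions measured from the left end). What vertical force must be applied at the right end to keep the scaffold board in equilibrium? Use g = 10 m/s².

F ≈ 238 N

Sum moments about the left end (the unknown pivot reaction has zero arm there).
Beam weight: 37.1 × 10 = 371 N down at 0.985 m → arm 0.985 m, τ = 371 × 0.985 = 365.4 N·m clockwise.
Toolbox: 4.74 × 10 = 47.4 N down at 1.63 m → arm 1.63 m, τ = 47.4 × 1.63 = 77.26 N·m clockwise.
Sandbag: 15.9 × 10 = 159 N down at 0.165 m → arm 0.165 m, τ = 159 × 0.165 = 26.24 N·m clockwise.
Net moment of the loads = 468.9 N·m clockwise.
The upward force F acts at the right end, arm 1.97 m, giving F × 1.97 counterclockwise.
For rotational equilibrium, F × 1.97 = 468.9, so F = 468.9 / 1.97 = 238 N.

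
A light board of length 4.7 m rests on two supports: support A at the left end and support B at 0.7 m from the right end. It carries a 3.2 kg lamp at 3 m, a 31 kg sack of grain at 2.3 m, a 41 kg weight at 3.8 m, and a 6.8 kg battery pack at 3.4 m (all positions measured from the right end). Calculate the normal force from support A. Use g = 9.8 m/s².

Take moments about support B.
Lamp: 3.2 × 9.8 = 31.36 N down at 3 m → arm 2.3 m, τ = 31.36 × 2.3 = 72.13 N·m counterclockwise.
Sack of grain: 31 × 9.8 = 303.8 N down at 2.3 m → arm 1.6 m, τ = 303.8 × 1.6 = 486.1 N·m counterclockwise.
Weight: 41 × 9.8 = 401.8 N down at 3.8 m → arm 3.1 m, τ = 401.8 × 3.1 = 1246 N·m counterclockwise.
Battery pack: 6.8 × 9.8 = 66.64 N down at 3.4 m → arm 2.7 m, τ = 66.64 × 2.7 = 179.9 N·m counterclockwise.
Net load moment about support B = 1984 N·m counterclockwise.
Reaction R at support A is upward at 4.7 m, arm 4 m → moment R × 4 clockwise.
For rotational equilibrium, R × 4 = 1984, so R = 496 N.

R_A ≈ 496 N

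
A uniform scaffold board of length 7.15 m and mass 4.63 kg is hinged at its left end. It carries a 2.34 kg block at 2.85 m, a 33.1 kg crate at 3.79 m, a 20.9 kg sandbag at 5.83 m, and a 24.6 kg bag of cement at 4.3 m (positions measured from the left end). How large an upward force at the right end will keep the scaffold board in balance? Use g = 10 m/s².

Sum moments about the left end (the unknown pivot reaction has zero arm there).
Beam weight: 4.63 × 10 = 46.3 N down at 3.575 m → arm 3.575 m, τ = 46.3 × 3.575 = 165.5 N·m clockwise.
Block: 2.34 × 10 = 23.4 N down at 2.85 m → arm 2.85 m, τ = 23.4 × 2.85 = 66.69 N·m clockwise.
Crate: 33.1 × 10 = 331 N down at 3.79 m → arm 3.79 m, τ = 331 × 3.79 = 1254 N·m clockwise.
Sandbag: 20.9 × 10 = 209 N down at 5.83 m → arm 5.83 m, τ = 209 × 5.83 = 1218 N·m clockwise.
Bag of cement: 24.6 × 10 = 246 N down at 4.3 m → arm 4.3 m, τ = 246 × 4.3 = 1058 N·m clockwise.
Net moment of the loads = 3762 N·m clockwise.
The upward force F acts at the right end, arm 7.15 m, giving F × 7.15 counterclockwise.
For rotational equilibrium, F × 7.15 = 3762, so F = 3762 / 7.15 = 526 N.

F ≈ 526 N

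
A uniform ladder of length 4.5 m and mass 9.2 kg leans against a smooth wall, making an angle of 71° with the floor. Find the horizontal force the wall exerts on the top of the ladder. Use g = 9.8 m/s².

N_wall ≈ 15.5 N

Taking torques about the foot of the ladder:
Ladder weight 9.2×9.8 = 90.16 N acts at 2.25 m along the ladder; its horizontal arm is 2.25·cos71° = 0.7325 m → τ = 66.04 N·m clockwise.
Wall normal N acts horizontally at the top; its moment arm is the height L sinθ = 4.5·sin71° = 4.255 m, counterclockwise.
Στ = 0 ⇒ N × 4.255 = 66.04 ⇒ N = 15.5 N.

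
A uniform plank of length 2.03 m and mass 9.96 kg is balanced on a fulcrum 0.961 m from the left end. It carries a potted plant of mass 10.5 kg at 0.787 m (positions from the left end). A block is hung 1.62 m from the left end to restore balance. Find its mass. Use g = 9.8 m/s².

Taking torques about the fulcrum (at 0.961 m from the left end):
Beam weight: 9.96 × 9.8 = 97.61 N down at 1.015 m → arm 0.054 m, τ = 97.61 × 0.054 = 5.271 N·m clockwise.
Potted plant: 10.5 × 9.8 = 102.9 N down at 0.787 m → arm 0.174 m, τ = 102.9 × 0.174 = 17.9 N·m counterclockwise.
Net moment of known loads = 12.63 N·m counterclockwise.
An unknown mass m at 1.62 m has arm 0.659 m; its moment is m·g·0.659 clockwise.
For rotational equilibrium, m × 9.8 × 0.659 = 12.63, so m = 12.63 / (9.8 × 0.659) = 1.96 kg.

m ≈ 1.96 kg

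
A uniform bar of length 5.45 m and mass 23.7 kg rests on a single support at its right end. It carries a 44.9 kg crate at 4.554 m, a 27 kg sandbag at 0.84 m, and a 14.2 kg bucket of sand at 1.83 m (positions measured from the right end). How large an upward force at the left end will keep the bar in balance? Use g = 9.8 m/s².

F ≈ 571 N

Choose the right end as the axis so the unknown pivot reaction has zero arm there.
Beam weight: 23.7 × 9.8 = 232.3 N down at 2.725 m → arm 2.725 m, τ = 232.3 × 2.725 = 633 N·m counterclockwise.
Crate: 44.9 × 9.8 = 440 N down at 4.554 m → arm 4.554 m, τ = 440 × 4.554 = 2004 N·m counterclockwise.
Sandbag: 27 × 9.8 = 264.6 N down at 0.84 m → arm 0.84 m, τ = 264.6 × 0.84 = 222.3 N·m counterclockwise.
Bucket of sand: 14.2 × 9.8 = 139.2 N down at 1.83 m → arm 1.83 m, τ = 139.2 × 1.83 = 254.7 N·m counterclockwise.
Net moment of the loads = 3114 N·m counterclockwise.
The upward force F acts at the left end, arm 5.45 m, giving F × 5.45 clockwise.
Setting net torque to zero: F × 5.45 = 3114 → F = 3114 / 5.45 = 571 N.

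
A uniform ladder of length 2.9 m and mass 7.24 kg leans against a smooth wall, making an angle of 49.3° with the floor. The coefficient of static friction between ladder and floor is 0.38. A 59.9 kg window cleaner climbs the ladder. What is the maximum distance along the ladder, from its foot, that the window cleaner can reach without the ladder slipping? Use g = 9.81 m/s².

About the foot of the ladder:
Ladder weight 7.24×9.81 = 71.02 N acts at 1.45 m along the ladder; its horizontal arm is 1.45·cos49.3° = 0.9455 m → τ = 67.15 N·m clockwise.
Window cleaner weight 59.9×9.81 = 587.6 N at distance d → arm d·cos49.3° → τ = 587.6·d·0.6521 clockwise.
Wall normal N at the top has arm L sinθ = 2.199 m counterclockwise, so Στ = 0 gives N·2.199 = 67.15 + 383.2·d.
ΣFy = 0 ⇒ N_floor = 658.6 N, so the maximum friction is μ_s·N_floor = 0.38×658.6 = 250.3 N. ΣFx = 0 ⇒ N_wall = f, so at the slipping point N = 250.3 N.
Substituting: 250.3×2.199 = 67.15 + 383.2·d ⇒ d = (550.4 − 67.15) / 383.2 = 1.26 m.

d ≈ 1.26 m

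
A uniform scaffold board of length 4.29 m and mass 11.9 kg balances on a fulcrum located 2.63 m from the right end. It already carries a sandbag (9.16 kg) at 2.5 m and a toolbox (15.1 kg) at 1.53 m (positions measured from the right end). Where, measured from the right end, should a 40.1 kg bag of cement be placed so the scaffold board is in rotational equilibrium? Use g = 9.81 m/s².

Sum moments about the fulcrum (at 2.63 m from the right end) (the support reaction has zero arm there).
Beam weight: 11.9 × 9.81 = 116.7 N down at 2.145 m → arm 0.485 m, τ = 116.7 × 0.485 = 56.6 N·m clockwise.
Sandbag: 9.16 × 9.81 = 89.86 N down at 2.5 m → arm 0.13 m, τ = 89.86 × 0.13 = 11.68 N·m clockwise.
Toolbox: 15.1 × 9.81 = 148.1 N down at 1.53 m → arm 1.1 m, τ = 148.1 × 1.1 = 162.9 N·m clockwise.
Net moment of existing loads = 231.2 N·m clockwise.
The bag of cement weighs 40.1 × 9.81 = 393.4 N and must supply an equal counterclockwise moment, so its lever arm about the fulcrum is 231.2 / 393.4 = 0.588 m.
That puts it at 2.63 + 0.588 = 3.22 m from the right end.

x ≈ 3.22 m from the right end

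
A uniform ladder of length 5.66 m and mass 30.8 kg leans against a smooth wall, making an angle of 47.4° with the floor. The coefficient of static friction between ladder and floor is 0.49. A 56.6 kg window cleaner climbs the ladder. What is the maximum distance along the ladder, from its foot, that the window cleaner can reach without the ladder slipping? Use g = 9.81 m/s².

d ≈ 3.12 m

Sum moments about the foot of the ladder (the floor normal and friction both act there and drop out).
Ladder weight 30.8×9.81 = 302.1 N acts at 2.83 m along the ladder; its horizontal arm is 2.83·cos47.4° = 1.916 m → τ = 578.8 N·m clockwise.
Window cleaner weight 56.6×9.81 = 555.2 N at distance d → arm d·cos47.4° → τ = 555.2·d·0.6769 clockwise.
Wall normal N at the top has arm L sinθ = 4.166 m counterclockwise, so Στ = 0 gives N·4.166 = 578.8 + 375.8·d.
ΣFy = 0 ⇒ N_floor = 857.3 N, so the maximum friction is μ_s·N_floor = 0.49×857.3 = 420.1 N. ΣFx = 0 ⇒ N_wall = f, so at the slipping point N = 420.1 N.
Substituting: 420.1×4.166 = 578.8 + 375.8·d ⇒ d = (1750 − 578.8) / 375.8 = 3.12 m.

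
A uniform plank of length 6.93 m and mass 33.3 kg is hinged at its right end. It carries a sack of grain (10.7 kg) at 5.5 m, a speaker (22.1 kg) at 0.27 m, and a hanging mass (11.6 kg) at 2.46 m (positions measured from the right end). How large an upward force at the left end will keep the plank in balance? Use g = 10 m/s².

About the right end:
Beam weight: 33.3 × 10 = 333 N down at 3.465 m → arm 3.465 m, τ = 333 × 3.465 = 1154 N·m counterclockwise.
Sack of grain: 10.7 × 10 = 107 N down at 5.5 m → arm 5.5 m, τ = 107 × 5.5 = 588.5 N·m counterclockwise.
Speaker: 22.1 × 10 = 221 N down at 0.27 m → arm 0.27 m, τ = 221 × 0.27 = 59.67 N·m counterclockwise.
Hanging mass: 11.6 × 10 = 116 N down at 2.46 m → arm 2.46 m, τ = 116 × 2.46 = 285.4 N·m counterclockwise.
Net moment of the loads = 2088 N·m counterclockwise.
The upward force F acts at the left end, arm 6.93 m, giving F × 6.93 clockwise.
Balancing moments: F × 6.93 = 2088, giving F = 2088 / 6.93 = 301 N.

F ≈ 301 N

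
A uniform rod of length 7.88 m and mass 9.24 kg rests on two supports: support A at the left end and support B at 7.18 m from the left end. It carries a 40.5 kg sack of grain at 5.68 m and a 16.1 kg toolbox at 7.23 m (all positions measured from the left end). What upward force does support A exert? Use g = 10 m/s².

R_A ≈ 125 N

Sum moments about support B (its reaction then has zero moment arm).
Beam weight: 9.24 × 10 = 92.4 N down at 3.94 m → arm 3.24 m, τ = 92.4 × 3.24 = 299.4 N·m counterclockwise.
Sack of grain: 40.5 × 10 = 405 N down at 5.68 m → arm 1.5 m, τ = 405 × 1.5 = 607.5 N·m counterclockwise.
Toolbox: 16.1 × 10 = 161 N down at 7.23 m → arm 0.05 m, τ = 161 × 0.05 = 8.05 N·m clockwise.
Net load moment about support B = 898.9 N·m counterclockwise.
Reaction R at support A is upward at 0 m, arm 7.18 m → moment R × 7.18 clockwise.
For rotational equilibrium, R × 7.18 = 898.9, so R = 125 N.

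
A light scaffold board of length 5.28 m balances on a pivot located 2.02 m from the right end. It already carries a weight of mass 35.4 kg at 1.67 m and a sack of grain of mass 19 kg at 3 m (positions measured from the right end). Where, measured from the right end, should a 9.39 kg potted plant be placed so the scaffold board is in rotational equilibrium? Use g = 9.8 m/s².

x ≈ 1.36 m from the right end

Take moments about the pivot (at 2.02 m from the right end).
Weight: 35.4 × 9.8 = 346.9 N down at 1.67 m → arm 0.35 m, τ = 346.9 × 0.35 = 121.4 N·m clockwise.
Sack of grain: 19 × 9.8 = 186.2 N down at 3 m → arm 0.98 m, τ = 186.2 × 0.98 = 182.5 N·m counterclockwise.
Net moment of existing loads = 61.1 N·m counterclockwise.
The potted plant weighs 9.39 × 9.8 = 92.02 N and must supply an equal clockwise moment, so its lever arm about the pivot is 61.1 / 92.02 = 0.664 m.
That puts it at 2.02 − 0.664 = 1.36 m from the right end.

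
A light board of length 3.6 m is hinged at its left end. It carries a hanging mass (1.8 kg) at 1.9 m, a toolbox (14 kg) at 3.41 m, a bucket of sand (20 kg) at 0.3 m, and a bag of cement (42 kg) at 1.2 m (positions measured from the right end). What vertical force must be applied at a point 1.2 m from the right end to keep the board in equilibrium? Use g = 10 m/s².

F ≈ 719 N

Take moments about the left end.
Hanging mass: 1.8 × 10 = 18 N down at 1.9 m → arm 1.7 m, τ = 18 × 1.7 = 30.6 N·m clockwise.
Toolbox: 14 × 10 = 140 N down at 3.41 m → arm 0.19 m, τ = 140 × 0.19 = 26.6 N·m clockwise.
Bucket of sand: 20 × 10 = 200 N down at 0.3 m → arm 3.3 m, τ = 200 × 3.3 = 660 N·m clockwise.
Bag of cement: 42 × 10 = 420 N down at 1.2 m → arm 2.4 m, τ = 420 × 2.4 = 1008 N·m clockwise.
Net moment of the loads = 1725 N·m clockwise.
The upward force F acts at a point 1.2 m from the right end, arm 2.4 m, giving F × 2.4 counterclockwise.
For rotational equilibrium, F × 2.4 = 1725, so F = 1725 / 2.4 = 719 N.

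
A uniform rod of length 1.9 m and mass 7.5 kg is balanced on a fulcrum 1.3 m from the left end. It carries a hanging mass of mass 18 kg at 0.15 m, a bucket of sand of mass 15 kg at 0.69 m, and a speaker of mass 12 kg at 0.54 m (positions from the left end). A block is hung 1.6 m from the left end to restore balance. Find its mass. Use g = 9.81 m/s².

Sum moments about the fulcrum (at 1.3 m from the left end) (the support reaction has zero arm there).
Beam weight: 7.5 × 9.81 = 73.58 N down at 0.95 m → arm 0.35 m, τ = 73.58 × 0.35 = 25.75 N·m counterclockwise.
Hanging mass: 18 × 9.81 = 176.6 N down at 0.15 m → arm 1.15 m, τ = 176.6 × 1.15 = 203.1 N·m counterclockwise.
Bucket of sand: 15 × 9.81 = 147.2 N down at 0.69 m → arm 0.61 m, τ = 147.2 × 0.61 = 89.79 N·m counterclockwise.
Speaker: 12 × 9.81 = 117.7 N down at 0.54 m → arm 0.76 m, τ = 117.7 × 0.76 = 89.45 N·m counterclockwise.
Net moment of known loads = 408.1 N·m counterclockwise.
An unknown mass m at 1.6 m has arm 0.3 m; its moment is m·g·0.3 clockwise.
For rotational equilibrium, m × 9.81 × 0.3 = 408.1, so m = 408.1 / (9.81 × 0.3) = 139 kg.

m ≈ 139 kg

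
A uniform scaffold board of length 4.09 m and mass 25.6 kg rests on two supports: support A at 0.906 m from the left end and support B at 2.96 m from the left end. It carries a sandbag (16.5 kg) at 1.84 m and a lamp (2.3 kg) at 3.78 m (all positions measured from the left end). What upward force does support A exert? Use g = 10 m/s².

R_A ≈ 195 N

Taking torques about support B:
Beam weight: 25.6 × 10 = 256 N down at 2.045 m → arm 0.915 m, τ = 256 × 0.915 = 234.2 N·m counterclockwise.
Sandbag: 16.5 × 10 = 165 N down at 1.84 m → arm 1.12 m, τ = 165 × 1.12 = 184.8 N·m counterclockwise.
Lamp: 2.3 × 10 = 23 N down at 3.78 m → arm 0.82 m, τ = 23 × 0.82 = 18.86 N·m clockwise.
Net load moment about support B = 400.1 N·m counterclockwise.
Reaction R at support A is upward at 0.906 m, arm 2.054 m → moment R × 2.054 clockwise.
Στ = 0 ⇒ R × 2.054 = 400.1 ⇒ R = 195 N.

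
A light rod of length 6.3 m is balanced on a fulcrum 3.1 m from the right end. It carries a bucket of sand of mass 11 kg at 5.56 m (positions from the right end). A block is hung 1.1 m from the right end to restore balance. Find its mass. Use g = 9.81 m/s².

m ≈ 13.5 kg

Taking torques about the fulcrum (at 3.1 m from the right end):
Bucket of sand: 11 × 9.81 = 107.9 N down at 5.56 m → arm 2.46 m, τ = 107.9 × 2.46 = 265.4 N·m counterclockwise.
Net moment of known loads = 265.4 N·m counterclockwise.
An unknown mass m at 1.1 m has arm 2 m; its moment is m·g·2 clockwise.
For rotational equilibrium, m × 9.81 × 2 = 265.4, so m = 265.4 / (9.81 × 2) = 13.5 kg.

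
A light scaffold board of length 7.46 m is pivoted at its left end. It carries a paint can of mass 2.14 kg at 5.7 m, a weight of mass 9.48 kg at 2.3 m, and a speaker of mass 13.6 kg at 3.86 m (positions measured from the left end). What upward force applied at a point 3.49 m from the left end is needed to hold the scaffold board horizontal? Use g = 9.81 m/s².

Taking torques about the left end:
Paint can: 2.14 × 9.81 = 20.99 N down at 5.7 m → arm 5.7 m, τ = 20.99 × 5.7 = 119.6 N·m clockwise.
Weight: 9.48 × 9.81 = 93 N down at 2.3 m → arm 2.3 m, τ = 93 × 2.3 = 213.9 N·m clockwise.
Speaker: 13.6 × 9.81 = 133.4 N down at 3.86 m → arm 3.86 m, τ = 133.4 × 3.86 = 514.9 N·m clockwise.
Net moment of the loads = 848.4 N·m clockwise.
The upward force F acts at a point 3.49 m from the left end, arm 3.49 m, giving F × 3.49 counterclockwise.
For rotational equilibrium, F × 3.49 = 848.4, so F = 848.4 / 3.49 = 243 N.

F ≈ 243 N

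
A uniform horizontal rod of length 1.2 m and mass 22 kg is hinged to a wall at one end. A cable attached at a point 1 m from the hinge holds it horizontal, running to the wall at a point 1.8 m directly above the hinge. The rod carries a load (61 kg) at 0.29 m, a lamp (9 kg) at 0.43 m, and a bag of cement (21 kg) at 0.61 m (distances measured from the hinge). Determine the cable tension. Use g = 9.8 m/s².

T ≈ 533 N

Choose the hinge as the axis so the unknown hinge reaction has zero arm there.
Beam weight: 22 × 9.8 = 215.6 N down at 0.6 m → arm 0.6 m, τ = 215.6 × 0.6 = 129.4 N·m clockwise.
Load: 61 × 9.8 = 597.8 N down at 0.29 m → arm 0.29 m, τ = 597.8 × 0.29 = 173.4 N·m clockwise.
Lamp: 9 × 9.8 = 88.2 N down at 0.43 m → arm 0.43 m, τ = 88.2 × 0.43 = 37.93 N·m clockwise.
Bag of cement: 21 × 9.8 = 205.8 N down at 0.61 m → arm 0.61 m, τ = 205.8 × 0.61 = 125.5 N·m clockwise.
Total clockwise load moment = 466.2 N·m.
The cable tension T acts at 1 m; only its component perpendicular to the rod, T sinθ, produces torque. sinθ = h/√(h²+d²) = 1.8/√(1.8²+1²) = 0.8742.
Στ = 0 ⇒ T × 1 × 0.8742 = 466.2 ⇒ T = 466.2 / 0.8742 = 533 N.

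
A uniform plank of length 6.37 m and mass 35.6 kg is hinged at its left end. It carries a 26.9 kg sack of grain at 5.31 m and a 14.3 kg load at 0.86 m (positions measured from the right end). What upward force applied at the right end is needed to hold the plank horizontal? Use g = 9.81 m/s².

Choose the left end as the axis so the unknown pivot reaction has zero arm there.
Beam weight: 35.6 × 9.81 = 349.2 N down at 3.185 m → arm 3.185 m, τ = 349.2 × 3.185 = 1112 N·m clockwise.
Sack of grain: 26.9 × 9.81 = 263.9 N down at 5.31 m → arm 1.06 m, τ = 263.9 × 1.06 = 279.7 N·m clockwise.
Load: 14.3 × 9.81 = 140.3 N down at 0.86 m → arm 5.51 m, τ = 140.3 × 5.51 = 773.1 N·m clockwise.
Net moment of the loads = 2165 N·m clockwise.
The upward force F acts at the right end, arm 6.37 m, giving F × 6.37 counterclockwise.
For rotational equilibrium, F × 6.37 = 2165, so F = 2165 / 6.37 = 340 N.

F ≈ 340 N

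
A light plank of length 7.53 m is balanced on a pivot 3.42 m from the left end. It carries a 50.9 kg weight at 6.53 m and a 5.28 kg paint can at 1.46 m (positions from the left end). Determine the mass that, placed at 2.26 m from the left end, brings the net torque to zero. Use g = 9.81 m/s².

m ≈ 128 kg

Choose the pivot (at 3.42 m from the left end) as the axis so the support reaction has zero arm there.
Weight: 50.9 × 9.81 = 499.3 N down at 6.53 m → arm 3.11 m, τ = 499.3 × 3.11 = 1553 N·m clockwise.
Paint can: 5.28 × 9.81 = 51.8 N down at 1.46 m → arm 1.96 m, τ = 51.8 × 1.96 = 101.5 N·m counterclockwise.
Net moment of known loads = 1452 N·m clockwise.
An unknown mass m at 2.26 m has arm 1.16 m; its moment is m·g·1.16 counterclockwise.
Balancing moments: m × 9.81 × 1.16 = 1452, giving m = 1452 / (9.81 × 1.16) = 128 kg.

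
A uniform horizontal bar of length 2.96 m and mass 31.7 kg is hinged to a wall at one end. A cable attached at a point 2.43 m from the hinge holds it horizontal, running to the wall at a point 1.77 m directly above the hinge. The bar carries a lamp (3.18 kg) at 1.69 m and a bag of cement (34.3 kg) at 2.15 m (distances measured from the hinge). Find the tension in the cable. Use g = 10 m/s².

About the hinge:
Beam weight: 31.7 × 10 = 317 N down at 1.48 m → arm 1.48 m, τ = 317 × 1.48 = 469.2 N·m clockwise.
Lamp: 3.18 × 10 = 31.8 N down at 1.69 m → arm 1.69 m, τ = 31.8 × 1.69 = 53.74 N·m clockwise.
Bag of cement: 34.3 × 10 = 343 N down at 2.15 m → arm 2.15 m, τ = 343 × 2.15 = 737.4 N·m clockwise.
Total clockwise load moment = 1260 N·m.
The cable tension T acts at 2.43 m; only its component perpendicular to the bar, T sinθ, produces torque. sinθ = h/√(h²+d²) = 1.77/√(1.77²+2.43²) = 0.5888.
Στ = 0 ⇒ T × 2.43 × 0.5888 = 1260 ⇒ T = 1260 / 1.431 = 881 N.

T ≈ 881 N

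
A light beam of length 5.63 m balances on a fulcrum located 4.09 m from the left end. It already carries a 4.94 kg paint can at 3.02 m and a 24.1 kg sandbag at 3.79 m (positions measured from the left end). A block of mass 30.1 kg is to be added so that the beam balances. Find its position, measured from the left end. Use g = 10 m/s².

x ≈ 4.51 m from the left end

Take moments about the fulcrum (at 4.09 m from the left end).
Paint can: 4.94 × 10 = 49.4 N down at 3.02 m → arm 1.07 m, τ = 49.4 × 1.07 = 52.86 N·m counterclockwise.
Sandbag: 24.1 × 10 = 241 N down at 3.79 m → arm 0.3 m, τ = 241 × 0.3 = 72.3 N·m counterclockwise.
Net moment of existing loads = 125.2 N·m counterclockwise.
The block weighs 30.1 × 10 = 301 N and must supply an equal clockwise moment, so its lever arm about the fulcrum is 125.2 / 301 = 0.416 m.
That puts it at 4.09 + 0.416 = 4.51 m from the left end.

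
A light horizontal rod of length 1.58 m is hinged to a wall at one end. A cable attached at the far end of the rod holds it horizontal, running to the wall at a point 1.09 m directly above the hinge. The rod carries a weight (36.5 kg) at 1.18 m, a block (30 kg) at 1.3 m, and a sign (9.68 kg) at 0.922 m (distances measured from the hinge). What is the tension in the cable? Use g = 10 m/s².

Take moments about the hinge.
Weight: 36.5 × 10 = 365 N down at 1.18 m → arm 1.18 m, τ = 365 × 1.18 = 430.7 N·m clockwise.
Block: 30 × 10 = 300 N down at 1.3 m → arm 1.3 m, τ = 300 × 1.3 = 390 N·m clockwise.
Sign: 9.68 × 10 = 96.8 N down at 0.922 m → arm 0.922 m, τ = 96.8 × 0.922 = 89.25 N·m clockwise.
Total clockwise load moment = 910 N·m.
The cable tension T acts at 1.58 m; only its component perpendicular to the rod, T sinθ, produces torque. sinθ = h/√(h²+d²) = 1.09/√(1.09²+1.58²) = 0.5679.
Στ = 0 ⇒ T × 1.58 × 0.5679 = 910 ⇒ T = 910 / 0.8973 = 1010 N.

T ≈ 1010 N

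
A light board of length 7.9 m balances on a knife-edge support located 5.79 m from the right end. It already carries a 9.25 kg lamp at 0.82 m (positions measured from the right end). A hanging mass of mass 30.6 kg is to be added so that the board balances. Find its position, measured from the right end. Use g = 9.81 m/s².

x ≈ 7.29 m from the right end

About the knife-edge support (at 5.79 m from the right end):
Lamp: 9.25 × 9.81 = 90.74 N down at 0.82 m → arm 4.97 m, τ = 90.74 × 4.97 = 451 N·m clockwise.
Net moment of existing loads = 451 N·m clockwise.
The hanging mass weighs 30.6 × 9.81 = 300.2 N and must supply an equal counterclockwise moment, so its lever arm about the knife-edge support is 451 / 300.2 = 1.5 m.
That puts it at 5.79 + 1.5 = 7.29 m from the right end.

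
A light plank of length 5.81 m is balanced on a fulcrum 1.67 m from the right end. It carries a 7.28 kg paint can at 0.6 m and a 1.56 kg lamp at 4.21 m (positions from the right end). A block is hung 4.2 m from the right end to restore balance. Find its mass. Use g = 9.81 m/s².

m ≈ 1.51 kg

Choose the fulcrum (at 1.67 m from the right end) as the axis so the support reaction has zero arm there.
Paint can: 7.28 × 9.81 = 71.42 N down at 0.6 m → arm 1.07 m, τ = 71.42 × 1.07 = 76.42 N·m clockwise.
Lamp: 1.56 × 9.81 = 15.3 N down at 4.21 m → arm 2.54 m, τ = 15.3 × 2.54 = 38.86 N·m counterclockwise.
Net moment of known loads = 37.56 N·m clockwise.
An unknown mass m at 4.2 m has arm 2.53 m; its moment is m·g·2.53 counterclockwise.
Setting net torque to zero: m × 9.81 × 2.53 = 37.56 → m = 37.56 / (9.81 × 2.53) = 1.51 kg.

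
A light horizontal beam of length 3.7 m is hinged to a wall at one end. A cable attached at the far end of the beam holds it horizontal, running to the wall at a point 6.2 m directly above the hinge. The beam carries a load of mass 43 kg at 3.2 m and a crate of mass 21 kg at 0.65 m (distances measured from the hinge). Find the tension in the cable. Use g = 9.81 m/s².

Take moments about the hinge.
Load: 43 × 9.81 = 421.8 N down at 3.2 m → arm 3.2 m, τ = 421.8 × 3.2 = 1350 N·m clockwise.
Crate: 21 × 9.81 = 206 N down at 0.65 m → arm 0.65 m, τ = 206 × 0.65 = 133.9 N·m clockwise.
Total clockwise load moment = 1484 N·m.
The cable tension T acts at 3.7 m; only its component perpendicular to the beam, T sinθ, produces torque. sinθ = h/√(h²+d²) = 6.2/√(6.2²+3.7²) = 0.8587.
Setting net torque to zero: T × 3.7 × 0.8587 = 1484 → T = 1484 / 3.177 = 467 N.

T ≈ 467 N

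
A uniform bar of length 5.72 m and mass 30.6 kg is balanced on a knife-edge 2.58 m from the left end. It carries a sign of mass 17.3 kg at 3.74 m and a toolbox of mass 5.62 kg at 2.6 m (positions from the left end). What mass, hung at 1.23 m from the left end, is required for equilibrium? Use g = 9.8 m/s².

Choose the knife-edge (at 2.58 m from the left end) as the axis so the support reaction has zero arm there.
Beam weight: 30.6 × 9.8 = 299.9 N down at 2.86 m → arm 0.28 m, τ = 299.9 × 0.28 = 83.97 N·m clockwise.
Sign: 17.3 × 9.8 = 169.5 N down at 3.74 m → arm 1.16 m, τ = 169.5 × 1.16 = 196.6 N·m clockwise.
Toolbox: 5.62 × 9.8 = 55.08 N down at 2.6 m → arm 0.02 m, τ = 55.08 × 0.02 = 1.102 N·m clockwise.
Net moment of known loads = 281.7 N·m clockwise.
An unknown mass m at 1.23 m has arm 1.35 m; its moment is m·g·1.35 counterclockwise.
Balancing moments: m × 9.8 × 1.35 = 281.7, giving m = 281.7 / (9.8 × 1.35) = 21.3 kg.

m ≈ 21.3 kg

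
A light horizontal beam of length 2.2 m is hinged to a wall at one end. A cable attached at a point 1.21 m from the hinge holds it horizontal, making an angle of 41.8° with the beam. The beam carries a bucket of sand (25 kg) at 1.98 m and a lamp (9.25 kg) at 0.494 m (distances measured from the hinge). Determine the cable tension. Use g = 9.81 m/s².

T ≈ 658 N

Taking torques about the hinge:
Bucket of sand: 25 × 9.81 = 245.2 N down at 1.98 m → arm 1.98 m, τ = 245.2 × 1.98 = 485.5 N·m clockwise.
Lamp: 9.25 × 9.81 = 90.74 N down at 0.494 m → arm 0.494 m, τ = 90.74 × 0.494 = 44.83 N·m clockwise.
Total clockwise load moment = 530.3 N·m.
The cable tension T acts at 1.21 m; only its component perpendicular to the beam, T sinθ, produces torque. sin 41.8° = 0.6665.
Setting net torque to zero: T × 1.21 × 0.6665 = 530.3 → T = 530.3 / 0.8065 = 658 N.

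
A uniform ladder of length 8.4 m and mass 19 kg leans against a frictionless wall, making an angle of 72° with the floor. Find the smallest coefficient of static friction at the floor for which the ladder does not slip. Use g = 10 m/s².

μ_min ≈ 0.162

Take moments about the foot of the ladder.
Ladder weight 19×10 = 190 N acts at 4.2 m along the ladder; its horizontal arm is 4.2·cos72° = 1.298 m → τ = 246.6 N·m clockwise.
Wall normal N acts horizontally at the top; its moment arm is the height L sinθ = 8.4·sin72° = 7.989 m, counterclockwise.
Setting net torque to zero: N × 7.989 = 246.6 → N = 30.87 N.
ΣFx = 0 ⇒ f = N_wall = 30.87 N. ΣFy = 0 ⇒ N_floor = 190 N.
μ_min = f / N_floor = 30.87 / 190 = 0.162.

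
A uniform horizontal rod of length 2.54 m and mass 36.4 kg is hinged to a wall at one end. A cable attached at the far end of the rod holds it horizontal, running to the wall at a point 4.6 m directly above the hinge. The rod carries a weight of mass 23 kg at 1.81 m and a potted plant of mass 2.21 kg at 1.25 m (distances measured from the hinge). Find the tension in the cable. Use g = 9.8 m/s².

Take moments about the hinge.
Beam weight: 36.4 × 9.8 = 356.7 N down at 1.27 m → arm 1.27 m, τ = 356.7 × 1.27 = 453 N·m clockwise.
Weight: 23 × 9.8 = 225.4 N down at 1.81 m → arm 1.81 m, τ = 225.4 × 1.81 = 408 N·m clockwise.
Potted plant: 2.21 × 9.8 = 21.66 N down at 1.25 m → arm 1.25 m, τ = 21.66 × 1.25 = 27.07 N·m clockwise.
Total clockwise load moment = 888.1 N·m.
The cable tension T acts at 2.54 m; only its component perpendicular to the rod, T sinθ, produces torque. sinθ = h/√(h²+d²) = 4.6/√(4.6²+2.54²) = 0.8754.
Balancing moments: T × 2.54 × 0.8754 = 888.1, giving T = 888.1 / 2.224 = 399 N.

T ≈ 399 N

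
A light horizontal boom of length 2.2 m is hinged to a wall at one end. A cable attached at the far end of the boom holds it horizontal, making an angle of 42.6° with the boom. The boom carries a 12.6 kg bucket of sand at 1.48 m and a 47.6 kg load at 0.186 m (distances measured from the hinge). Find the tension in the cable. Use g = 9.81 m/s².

About the hinge:
Bucket of sand: 12.6 × 9.81 = 123.6 N down at 1.48 m → arm 1.48 m, τ = 123.6 × 1.48 = 182.9 N·m clockwise.
Load: 47.6 × 9.81 = 467 N down at 0.186 m → arm 0.186 m, τ = 467 × 0.186 = 86.86 N·m clockwise.
Total clockwise load moment = 269.8 N·m.
The cable tension T acts at 2.2 m; only its component perpendicular to the boom, T sinθ, produces torque. sin 42.6° = 0.6769.
Balancing moments: T × 2.2 × 0.6769 = 269.8, giving T = 269.8 / 1.489 = 181 N.

T ≈ 181 N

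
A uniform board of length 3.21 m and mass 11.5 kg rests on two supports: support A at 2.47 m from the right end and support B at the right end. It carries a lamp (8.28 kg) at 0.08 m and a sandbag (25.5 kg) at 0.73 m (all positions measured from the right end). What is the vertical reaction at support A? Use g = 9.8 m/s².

Take moments about support B.
Beam weight: 11.5 × 9.8 = 112.7 N down at 1.605 m → arm 1.605 m, τ = 112.7 × 1.605 = 180.9 N·m counterclockwise.
Lamp: 8.28 × 9.8 = 81.14 N down at 0.08 m → arm 0.08 m, τ = 81.14 × 0.08 = 6.491 N·m counterclockwise.
Sandbag: 25.5 × 9.8 = 249.9 N down at 0.73 m → arm 0.73 m, τ = 249.9 × 0.73 = 182.4 N·m counterclockwise.
Net load moment about support B = 369.8 N·m counterclockwise.
Reaction R at support A is upward at 2.47 m, arm 2.47 m → moment R × 2.47 clockwise.
Setting net torque to zero: R × 2.47 = 369.8 → R = 150 N.

R_A ≈ 150 N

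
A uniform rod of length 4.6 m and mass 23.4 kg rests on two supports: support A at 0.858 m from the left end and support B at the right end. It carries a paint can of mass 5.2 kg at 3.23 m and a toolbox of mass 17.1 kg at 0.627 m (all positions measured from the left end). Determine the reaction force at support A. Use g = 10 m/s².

Taking torques about support B:
Beam weight: 23.4 × 10 = 234 N down at 2.3 m → arm 2.3 m, τ = 234 × 2.3 = 538.2 N·m counterclockwise.
Paint can: 5.2 × 10 = 52 N down at 3.23 m → arm 1.37 m, τ = 52 × 1.37 = 71.24 N·m counterclockwise.
Toolbox: 17.1 × 10 = 171 N down at 0.627 m → arm 3.973 m, τ = 171 × 3.973 = 679.4 N·m counterclockwise.
Net load moment about support B = 1289 N·m counterclockwise.
Reaction R at support A is upward at 0.858 m, arm 3.742 m → moment R × 3.742 clockwise.
Balancing moments: R × 3.742 = 1289, giving R = 344 N.

R_A ≈ 344 N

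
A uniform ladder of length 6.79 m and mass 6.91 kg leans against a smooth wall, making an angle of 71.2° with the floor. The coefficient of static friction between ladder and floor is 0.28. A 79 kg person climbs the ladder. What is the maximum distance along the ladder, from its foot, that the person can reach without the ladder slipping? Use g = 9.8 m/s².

d ≈ 5.78 m

Take moments about the foot of the ladder.
Ladder weight 6.91×9.8 = 67.72 N acts at 3.395 m along the ladder; its horizontal arm is 3.395·cos71.2° = 1.094 m → τ = 74.09 N·m clockwise.
Person weight 79×9.8 = 774.2 N at distance d → arm d·cos71.2° → τ = 774.2·d·0.3223 clockwise.
Wall normal N at the top has arm L sinθ = 6.428 m counterclockwise, so Στ = 0 gives N·6.428 = 74.09 + 249.5·d.
ΣFy = 0 ⇒ N_floor = 841.9 N, so the maximum friction is μ_s·N_floor = 0.28×841.9 = 235.7 N. ΣFx = 0 ⇒ N_wall = f, so at the slipping point N = 235.7 N.
Substituting: 235.7×6.428 = 74.09 + 249.5·d ⇒ d = (1515 − 74.09) / 249.5 = 5.78 m.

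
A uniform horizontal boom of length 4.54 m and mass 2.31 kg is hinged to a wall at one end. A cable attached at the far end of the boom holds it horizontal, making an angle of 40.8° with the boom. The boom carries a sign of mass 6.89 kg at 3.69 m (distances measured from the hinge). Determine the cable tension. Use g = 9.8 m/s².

T ≈ 101 N

Taking torques about the hinge:
Beam weight: 2.31 × 9.8 = 22.64 N down at 2.27 m → arm 2.27 m, τ = 22.64 × 2.27 = 51.39 N·m clockwise.
Sign: 6.89 × 9.8 = 67.52 N down at 3.69 m → arm 3.69 m, τ = 67.52 × 3.69 = 249.1 N·m clockwise.
Total clockwise load moment = 300.5 N·m.
The cable tension T acts at 4.54 m; only its component perpendicular to the boom, T sinθ, produces torque. sin 40.8° = 0.6534.
Balancing moments: T × 4.54 × 0.6534 = 300.5, giving T = 300.5 / 2.966 = 101 N.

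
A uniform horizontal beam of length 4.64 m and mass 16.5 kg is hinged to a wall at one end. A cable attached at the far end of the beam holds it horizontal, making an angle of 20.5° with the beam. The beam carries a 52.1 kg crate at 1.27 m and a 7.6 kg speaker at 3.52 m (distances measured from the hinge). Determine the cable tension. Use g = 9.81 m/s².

T ≈ 792 N

Take moments about the hinge.
Beam weight: 16.5 × 9.81 = 161.9 N down at 2.32 m → arm 2.32 m, τ = 161.9 × 2.32 = 375.6 N·m clockwise.
Crate: 52.1 × 9.81 = 511.1 N down at 1.27 m → arm 1.27 m, τ = 511.1 × 1.27 = 649.1 N·m clockwise.
Speaker: 7.6 × 9.81 = 74.56 N down at 3.52 m → arm 3.52 m, τ = 74.56 × 3.52 = 262.5 N·m clockwise.
Total clockwise load moment = 1287 N·m.
The cable tension T acts at 4.64 m; only its component perpendicular to the beam, T sinθ, produces torque. sin 20.5° = 0.3502.
For rotational equilibrium, T × 4.64 × 0.3502 = 1287, so T = 1287 / 1.625 = 792 N.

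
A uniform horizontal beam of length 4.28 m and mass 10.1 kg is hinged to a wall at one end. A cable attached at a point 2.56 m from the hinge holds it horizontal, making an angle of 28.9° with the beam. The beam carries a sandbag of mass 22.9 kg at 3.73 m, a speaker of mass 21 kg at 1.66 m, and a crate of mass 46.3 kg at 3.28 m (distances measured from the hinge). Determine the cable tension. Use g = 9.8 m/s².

T ≈ 2330 N

Taking torques about the hinge:
Beam weight: 10.1 × 9.8 = 98.98 N down at 2.14 m → arm 2.14 m, τ = 98.98 × 2.14 = 211.8 N·m clockwise.
Sandbag: 22.9 × 9.8 = 224.4 N down at 3.73 m → arm 3.73 m, τ = 224.4 × 3.73 = 837 N·m clockwise.
Speaker: 21 × 9.8 = 205.8 N down at 1.66 m → arm 1.66 m, τ = 205.8 × 1.66 = 341.6 N·m clockwise.
Crate: 46.3 × 9.8 = 453.7 N down at 3.28 m → arm 3.28 m, τ = 453.7 × 3.28 = 1488 N·m clockwise.
Total clockwise load moment = 2878 N·m.
The cable tension T acts at 2.56 m; only its component perpendicular to the beam, T sinθ, produces torque. sin 28.9° = 0.4833.
Balancing moments: T × 2.56 × 0.4833 = 2878, giving T = 2878 / 1.237 = 2330 N.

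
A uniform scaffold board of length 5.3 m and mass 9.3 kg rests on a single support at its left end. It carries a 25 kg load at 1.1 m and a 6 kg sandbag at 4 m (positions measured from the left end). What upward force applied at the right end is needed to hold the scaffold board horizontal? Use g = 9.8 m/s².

F ≈ 141 N

Sum moments about the left end (the unknown pivot reaction has zero arm there).
Beam weight: 9.3 × 9.8 = 91.14 N down at 2.65 m → arm 2.65 m, τ = 91.14 × 2.65 = 241.5 N·m clockwise.
Load: 25 × 9.8 = 245 N down at 1.1 m → arm 1.1 m, τ = 245 × 1.1 = 269.5 N·m clockwise.
Sandbag: 6 × 9.8 = 58.8 N down at 4 m → arm 4 m, τ = 58.8 × 4 = 235.2 N·m clockwise.
Net moment of the loads = 746.2 N·m clockwise.
The upward force F acts at the right end, arm 5.3 m, giving F × 5.3 counterclockwise.
For rotational equilibrium, F × 5.3 = 746.2, so F = 746.2 / 5.3 = 141 N.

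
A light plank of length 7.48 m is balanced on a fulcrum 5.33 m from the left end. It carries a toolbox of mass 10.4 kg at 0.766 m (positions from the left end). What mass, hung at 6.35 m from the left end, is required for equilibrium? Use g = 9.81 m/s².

m ≈ 46.5 kg

Choose the fulcrum (at 5.33 m from the left end) as the axis so the support reaction has zero arm there.
Toolbox: 10.4 × 9.81 = 102 N down at 0.766 m → arm 4.564 m, τ = 102 × 4.564 = 465.5 N·m counterclockwise.
Net moment of known loads = 465.5 N·m counterclockwise.
An unknown mass m at 6.35 m has arm 1.02 m; its moment is m·g·1.02 clockwise.
Balancing moments: m × 9.81 × 1.02 = 465.5, giving m = 465.5 / (9.81 × 1.02) = 46.5 kg.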